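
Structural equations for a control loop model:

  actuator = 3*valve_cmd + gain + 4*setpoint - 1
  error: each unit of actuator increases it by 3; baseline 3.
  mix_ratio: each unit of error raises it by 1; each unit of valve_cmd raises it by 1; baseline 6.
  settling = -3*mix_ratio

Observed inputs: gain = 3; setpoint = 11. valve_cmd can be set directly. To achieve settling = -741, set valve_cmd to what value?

Substituting into the actuator equation gives actuator = 3*valve_cmd + 46.
Substituting into the error equation gives error = 9*valve_cmd + 141.
So mix_ratio = 10*valve_cmd + 147.
settling becomes -30*valve_cmd - 441.
Solve -30*valve_cmd - 441 = -741: valve_cmd = (-741 + 441) / -30 = 10.

valve_cmd = 10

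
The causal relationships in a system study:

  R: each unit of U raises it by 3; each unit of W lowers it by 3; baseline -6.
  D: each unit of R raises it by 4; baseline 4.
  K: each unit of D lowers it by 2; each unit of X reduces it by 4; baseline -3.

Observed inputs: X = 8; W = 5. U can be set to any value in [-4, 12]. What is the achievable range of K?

-163 to 221

Substituting into the R equation gives R = 3*U - 21.
Substituting into the D equation gives D = 12*U - 80.
Substituting into the K equation gives K = -24*U + 125.
Linear in U, so extremes are at the endpoints: U = -4 gives K = 221; U = 12 gives K = -163.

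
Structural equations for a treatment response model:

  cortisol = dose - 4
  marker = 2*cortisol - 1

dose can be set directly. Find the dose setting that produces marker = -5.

dose = 2

Substituting into the marker equation gives marker = 2*dose - 9.
Solve 2*dose - 9 = -5: dose = (-5 + 9) / 2 = 2.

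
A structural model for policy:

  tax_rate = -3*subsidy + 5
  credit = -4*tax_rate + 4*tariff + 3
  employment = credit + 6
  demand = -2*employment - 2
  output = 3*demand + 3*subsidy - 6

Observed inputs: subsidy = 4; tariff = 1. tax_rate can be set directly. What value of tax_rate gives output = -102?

tax_rate = -1

Intervening on tax_rate fixes its value directly, overriding its dependence on subsidy.
Substituting into the credit equation gives credit = -4*tax_rate + 7.
This gives employment = -4*tax_rate + 13.
So demand = 8*tax_rate - 28.
This gives output = 24*tax_rate - 78.
Solve 24*tax_rate - 78 = -102: tax_rate = (-102 + 78) / 24 = -1.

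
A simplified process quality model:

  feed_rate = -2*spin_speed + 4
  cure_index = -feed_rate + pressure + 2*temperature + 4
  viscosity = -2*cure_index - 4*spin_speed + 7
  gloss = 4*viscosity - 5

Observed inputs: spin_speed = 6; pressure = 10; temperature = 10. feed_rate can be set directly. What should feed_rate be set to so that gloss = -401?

feed_rate = -7

Intervening on feed_rate fixes its value directly, overriding its dependence on spin_speed.
Substituting into the cure_index equation gives cure_index = -feed_rate + 34.
This gives viscosity = 2*feed_rate - 85.
Substituting into the gloss equation gives gloss = 8*feed_rate - 345.
Solve 8*feed_rate - 345 = -401: feed_rate = (-401 + 345) / 8 = -7.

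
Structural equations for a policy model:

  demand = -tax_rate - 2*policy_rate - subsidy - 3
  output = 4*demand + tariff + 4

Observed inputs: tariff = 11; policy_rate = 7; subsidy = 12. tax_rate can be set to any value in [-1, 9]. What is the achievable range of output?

-137 to -97

Substituting into the demand equation gives demand = -tax_rate - 29.
So output = -4*tax_rate - 101.
Linear in tax_rate, so extremes are at the endpoints: tax_rate = -1 gives output = -97; tax_rate = 9 gives output = -137.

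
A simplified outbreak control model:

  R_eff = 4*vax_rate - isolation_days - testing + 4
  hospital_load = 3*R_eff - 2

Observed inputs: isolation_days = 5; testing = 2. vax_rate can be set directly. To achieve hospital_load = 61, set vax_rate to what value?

Substituting into the R_eff equation gives R_eff = 4*vax_rate - 3.
This gives hospital_load = 12*vax_rate - 11.
Solve 12*vax_rate - 11 = 61: vax_rate = (61 + 11) / 12 = 6.

vax_rate = 6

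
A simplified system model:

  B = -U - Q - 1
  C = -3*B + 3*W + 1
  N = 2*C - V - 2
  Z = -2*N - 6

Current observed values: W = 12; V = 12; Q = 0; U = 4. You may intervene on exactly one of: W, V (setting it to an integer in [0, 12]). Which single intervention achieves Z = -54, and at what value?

Intervening on W: with other inputs at their observed values, Z = -12*W - 42. Solving for -54 gives W = 1, within [0, 12].
Intervening on V: Z = 2*V - 210. Reaching -54 requires V = 78, outside [0, 12].

set W = 1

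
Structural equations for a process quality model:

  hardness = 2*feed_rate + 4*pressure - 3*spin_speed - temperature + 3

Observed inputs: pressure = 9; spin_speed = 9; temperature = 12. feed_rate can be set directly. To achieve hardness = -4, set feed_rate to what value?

Substituting into the hardness equation gives hardness = 2*feed_rate.
Solve 2*feed_rate = -4: feed_rate = -4 / 2 = -2.

feed_rate = -2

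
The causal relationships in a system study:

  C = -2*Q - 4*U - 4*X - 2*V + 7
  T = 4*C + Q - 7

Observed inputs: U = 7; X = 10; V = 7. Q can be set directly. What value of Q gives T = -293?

Q = -2

Substituting into the C equation gives C = -2*Q - 75.
Substituting into the T equation gives T = -7*Q - 307.
Solve -7*Q - 307 = -293: Q = (-293 + 307) / -7 = -2.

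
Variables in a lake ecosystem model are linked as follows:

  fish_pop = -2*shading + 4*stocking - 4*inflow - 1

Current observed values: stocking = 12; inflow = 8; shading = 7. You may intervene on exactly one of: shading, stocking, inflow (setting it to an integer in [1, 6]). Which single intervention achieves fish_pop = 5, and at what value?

Intervening on shading: with other inputs at their observed values, fish_pop = -2*shading + 15. Solving for 5 gives shading = 5, within [1, 6].
Intervening on stocking: fish_pop = 4*stocking - 47. Reaching 5 requires stocking = 13, outside [1, 6].
Intervening on inflow: fish_pop = -4*inflow + 33. Reaching 5 requires inflow = 7, outside [1, 6].

set shading = 5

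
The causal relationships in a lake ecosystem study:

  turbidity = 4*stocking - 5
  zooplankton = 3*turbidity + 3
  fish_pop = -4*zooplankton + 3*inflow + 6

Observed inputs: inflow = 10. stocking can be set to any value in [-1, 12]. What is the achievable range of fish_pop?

-492 to 132

Substituting into the zooplankton equation gives zooplankton = 12*stocking - 12.
Substituting into the fish_pop equation gives fish_pop = -48*stocking + 84.
Linear in stocking, so extremes are at the endpoints: stocking = -1 gives fish_pop = 132; stocking = 12 gives fish_pop = -492.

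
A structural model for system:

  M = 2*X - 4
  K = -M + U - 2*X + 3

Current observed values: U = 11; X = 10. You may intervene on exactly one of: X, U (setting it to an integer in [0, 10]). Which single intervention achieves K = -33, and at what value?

Intervening on X: K = -4*X + 18. Reaching -33 requires X = 51/4, not an integer.
Intervening on U: with other inputs at their observed values, K = U - 33. Solving for -33 gives U = 0, within [0, 10].

set U = 0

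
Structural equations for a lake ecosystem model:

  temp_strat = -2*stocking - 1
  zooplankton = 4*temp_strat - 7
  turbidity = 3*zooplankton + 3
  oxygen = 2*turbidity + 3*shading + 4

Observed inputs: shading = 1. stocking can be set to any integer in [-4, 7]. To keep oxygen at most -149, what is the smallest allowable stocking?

Substituting into the zooplankton equation gives zooplankton = -8*stocking - 11.
This gives turbidity = -24*stocking - 30.
This gives oxygen = -48*stocking - 53.
Require -48*stocking - 53 ≤ -149, so stocking ≥ 2.
The smallest integer in [-4, 7] satisfying this is 2.

stocking = 2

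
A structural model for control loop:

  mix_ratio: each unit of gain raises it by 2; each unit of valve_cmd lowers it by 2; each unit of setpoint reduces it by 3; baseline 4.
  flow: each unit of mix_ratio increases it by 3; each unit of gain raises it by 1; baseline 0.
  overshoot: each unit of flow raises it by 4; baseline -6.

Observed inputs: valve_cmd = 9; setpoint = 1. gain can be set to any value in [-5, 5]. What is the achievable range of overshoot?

-350 to -70

Substituting into the mix_ratio equation gives mix_ratio = 2*gain - 17.
Substituting into the flow equation gives flow = 7*gain - 51.
overshoot becomes 28*gain - 210.
Linear in gain, so extremes are at the endpoints: gain = -5 gives overshoot = -350; gain = 5 gives overshoot = -70.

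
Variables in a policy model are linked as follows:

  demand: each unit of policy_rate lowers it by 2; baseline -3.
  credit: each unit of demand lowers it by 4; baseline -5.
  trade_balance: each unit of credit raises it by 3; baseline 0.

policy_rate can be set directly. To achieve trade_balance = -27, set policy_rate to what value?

policy_rate = -2

Substituting into the credit equation gives credit = 8*policy_rate + 7.
So trade_balance = 24*policy_rate + 21.
Solve 24*policy_rate + 21 = -27: policy_rate = (-27 - 21) / 24 = -2.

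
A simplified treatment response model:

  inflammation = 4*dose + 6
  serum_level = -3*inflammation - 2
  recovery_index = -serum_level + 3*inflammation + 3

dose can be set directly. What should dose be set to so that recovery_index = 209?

Substituting into the serum_level equation gives serum_level = -12*dose - 20.
Substituting into the recovery_index equation gives recovery_index = 24*dose + 41.
Solve 24*dose + 41 = 209: dose = (209 - 41) / 24 = 7.

dose = 7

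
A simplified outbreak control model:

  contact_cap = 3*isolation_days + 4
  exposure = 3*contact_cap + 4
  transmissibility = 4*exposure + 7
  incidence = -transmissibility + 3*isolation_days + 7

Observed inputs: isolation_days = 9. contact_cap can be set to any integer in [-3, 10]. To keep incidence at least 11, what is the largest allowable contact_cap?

contact_cap = 0

Intervening on contact_cap fixes its value directly, overriding its dependence on isolation_days.
Substituting into the transmissibility equation gives transmissibility = 12*contact_cap + 23.
Substituting into the incidence equation gives incidence = -12*contact_cap + 11.
Require -12*contact_cap + 11 ≥ 11, so contact_cap ≤ 0.
The largest integer in [-3, 10] satisfying this is 0.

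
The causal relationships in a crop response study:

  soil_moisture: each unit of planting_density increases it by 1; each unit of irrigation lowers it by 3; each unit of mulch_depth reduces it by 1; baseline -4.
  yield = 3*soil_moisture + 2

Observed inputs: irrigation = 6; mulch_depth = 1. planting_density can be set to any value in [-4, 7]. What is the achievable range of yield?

Substituting into the soil_moisture equation gives soil_moisture = planting_density - 23.
Substituting into the yield equation gives yield = 3*planting_density - 67.
Linear in planting_density, so extremes are at the endpoints: planting_density = -4 gives yield = -79; planting_density = 7 gives yield = -46.

-79 to -46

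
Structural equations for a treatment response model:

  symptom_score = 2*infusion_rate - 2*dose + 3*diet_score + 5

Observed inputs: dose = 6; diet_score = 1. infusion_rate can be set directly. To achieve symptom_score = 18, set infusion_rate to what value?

infusion_rate = 11

Substituting into the symptom_score equation gives symptom_score = 2*infusion_rate - 4.
Solve 2*infusion_rate - 4 = 18: infusion_rate = (18 + 4) / 2 = 11.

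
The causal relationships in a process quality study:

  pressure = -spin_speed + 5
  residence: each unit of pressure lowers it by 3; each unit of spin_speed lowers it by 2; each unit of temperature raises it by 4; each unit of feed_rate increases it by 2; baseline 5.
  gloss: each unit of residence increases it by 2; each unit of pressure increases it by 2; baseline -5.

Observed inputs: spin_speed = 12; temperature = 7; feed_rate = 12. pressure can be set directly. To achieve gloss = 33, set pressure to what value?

pressure = 7

Intervening on pressure fixes its value directly, overriding its dependence on spin_speed.
Substituting into the residence equation gives residence = -3*pressure + 33.
So gloss = -4*pressure + 61.
Solve -4*pressure + 61 = 33: pressure = (33 - 61) / -4 = 7.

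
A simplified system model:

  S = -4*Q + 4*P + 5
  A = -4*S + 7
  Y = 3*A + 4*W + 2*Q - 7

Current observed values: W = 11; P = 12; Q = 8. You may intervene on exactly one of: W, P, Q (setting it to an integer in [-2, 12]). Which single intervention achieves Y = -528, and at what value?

set Q = 1

Intervening on W: Y = 4*W - 222. Reaching -528 requires W = -153/2, not an integer.
Intervening on P: Y = -48*P + 398. Reaching -528 requires P = 463/24, not an integer.
Intervening on Q: with other inputs at their observed values, Y = 50*Q - 578. Solving for -528 gives Q = 1, within [-2, 12].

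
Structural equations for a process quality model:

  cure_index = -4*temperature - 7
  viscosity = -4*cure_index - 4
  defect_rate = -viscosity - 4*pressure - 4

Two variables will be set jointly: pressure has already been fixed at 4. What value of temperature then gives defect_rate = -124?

temperature = 5

With pressure held at 4:
Substituting into the viscosity equation gives viscosity = 16*temperature + 24.
So defect_rate = -16*temperature - 44.
Solve -16*temperature - 44 = -124: temperature = (-124 + 44) / -16 = 5.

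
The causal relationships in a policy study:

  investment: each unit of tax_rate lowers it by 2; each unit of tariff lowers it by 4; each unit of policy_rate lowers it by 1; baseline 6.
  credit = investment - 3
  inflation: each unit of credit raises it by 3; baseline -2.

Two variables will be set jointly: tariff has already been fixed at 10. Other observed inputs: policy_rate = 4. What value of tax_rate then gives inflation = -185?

tax_rate = 10

With tariff held at 10:
Substituting into the investment equation gives investment = -2*tax_rate - 38.
This gives credit = -2*tax_rate - 41.
Substituting into the inflation equation gives inflation = -6*tax_rate - 125.
Solve -6*tax_rate - 125 = -185: tax_rate = (-185 + 125) / -6 = 10.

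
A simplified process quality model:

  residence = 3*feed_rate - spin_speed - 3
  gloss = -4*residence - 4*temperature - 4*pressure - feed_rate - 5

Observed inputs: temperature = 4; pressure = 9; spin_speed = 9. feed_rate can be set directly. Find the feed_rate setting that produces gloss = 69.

Substituting into the residence equation gives residence = 3*feed_rate - 12.
gloss becomes -13*feed_rate - 9.
Solve -13*feed_rate - 9 = 69: feed_rate = (69 + 9) / -13 = -6.

feed_rate = -6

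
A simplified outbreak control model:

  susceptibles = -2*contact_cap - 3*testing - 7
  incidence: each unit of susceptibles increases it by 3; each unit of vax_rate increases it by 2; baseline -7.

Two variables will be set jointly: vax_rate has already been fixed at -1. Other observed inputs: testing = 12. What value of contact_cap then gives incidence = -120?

contact_cap = -3

With vax_rate held at -1:
Substituting into the susceptibles equation gives susceptibles = -2*contact_cap - 43.
Substituting into the incidence equation gives incidence = -6*contact_cap - 138.
Solve -6*contact_cap - 138 = -120: contact_cap = (-120 + 138) / -6 = -3.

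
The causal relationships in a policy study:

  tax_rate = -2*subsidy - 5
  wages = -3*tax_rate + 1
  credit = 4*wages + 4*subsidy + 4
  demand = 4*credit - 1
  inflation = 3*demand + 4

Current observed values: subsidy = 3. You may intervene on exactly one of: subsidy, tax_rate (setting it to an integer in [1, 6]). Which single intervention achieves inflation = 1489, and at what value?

Intervening on subsidy: with other inputs at their observed values, inflation = 336*subsidy + 817. Solving for 1489 gives subsidy = 2, within [1, 6].
Intervening on tax_rate: inflation = -144*tax_rate + 241. Reaching 1489 requires tax_rate = -26/3, not an integer.

set subsidy = 2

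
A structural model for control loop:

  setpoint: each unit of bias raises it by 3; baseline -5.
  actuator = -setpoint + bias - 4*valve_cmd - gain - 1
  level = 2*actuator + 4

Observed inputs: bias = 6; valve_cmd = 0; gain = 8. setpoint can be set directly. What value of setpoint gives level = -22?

setpoint = 10

Intervening on setpoint fixes its value directly, overriding its dependence on bias.
Substituting into the actuator equation gives actuator = -setpoint - 3.
Substituting into the level equation gives level = -2*setpoint - 2.
Solve -2*setpoint - 2 = -22: setpoint = (-22 + 2) / -2 = 10.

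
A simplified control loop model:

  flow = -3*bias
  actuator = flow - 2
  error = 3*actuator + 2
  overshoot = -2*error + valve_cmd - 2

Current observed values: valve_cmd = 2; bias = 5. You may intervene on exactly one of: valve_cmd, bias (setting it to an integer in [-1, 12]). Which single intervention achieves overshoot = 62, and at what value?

Intervening on valve_cmd: overshoot = valve_cmd + 96. Reaching 62 requires valve_cmd = -34, outside [-1, 12].
Intervening on bias: with other inputs at their observed values, overshoot = 18*bias + 8. Solving for 62 gives bias = 3, within [-1, 12].

set bias = 3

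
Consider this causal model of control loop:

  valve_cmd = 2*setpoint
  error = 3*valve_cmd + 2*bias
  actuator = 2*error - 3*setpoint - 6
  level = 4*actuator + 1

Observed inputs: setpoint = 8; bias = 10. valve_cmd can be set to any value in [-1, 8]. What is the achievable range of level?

17 to 233

Intervening on valve_cmd fixes its value directly, overriding its dependence on setpoint.
Substituting into the error equation gives error = 3*valve_cmd + 20.
So actuator = 6*valve_cmd + 10.
level becomes 24*valve_cmd + 41.
Linear in valve_cmd, so extremes are at the endpoints: valve_cmd = -1 gives level = 17; valve_cmd = 8 gives level = 233.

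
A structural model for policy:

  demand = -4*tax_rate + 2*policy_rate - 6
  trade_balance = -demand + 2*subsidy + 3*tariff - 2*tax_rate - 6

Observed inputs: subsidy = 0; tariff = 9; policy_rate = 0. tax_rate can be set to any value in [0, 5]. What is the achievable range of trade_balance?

Substituting into the demand equation gives demand = -4*tax_rate - 6.
So trade_balance = 2*tax_rate + 27.
Linear in tax_rate, so extremes are at the endpoints: tax_rate = 0 gives trade_balance = 27; tax_rate = 5 gives trade_balance = 37.

27 to 37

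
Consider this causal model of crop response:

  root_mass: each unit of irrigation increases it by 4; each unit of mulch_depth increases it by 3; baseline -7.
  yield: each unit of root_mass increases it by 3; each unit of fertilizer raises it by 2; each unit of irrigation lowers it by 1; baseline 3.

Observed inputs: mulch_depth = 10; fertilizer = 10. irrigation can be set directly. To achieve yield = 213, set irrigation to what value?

irrigation = 11

Substituting into the root_mass equation gives root_mass = 4*irrigation + 23.
This gives yield = 11*irrigation + 92.
Solve 11*irrigation + 92 = 213: irrigation = (213 - 92) / 11 = 11.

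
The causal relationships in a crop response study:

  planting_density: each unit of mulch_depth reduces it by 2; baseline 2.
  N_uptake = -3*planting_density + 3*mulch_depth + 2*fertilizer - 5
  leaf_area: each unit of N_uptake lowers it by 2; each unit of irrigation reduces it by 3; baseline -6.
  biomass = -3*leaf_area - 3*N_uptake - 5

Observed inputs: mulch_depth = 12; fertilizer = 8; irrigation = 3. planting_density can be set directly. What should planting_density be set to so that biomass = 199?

Intervening on planting_density fixes its value directly, overriding its dependence on mulch_depth.
Substituting into the N_uptake equation gives N_uptake = -3*planting_density + 47.
This gives leaf_area = 6*planting_density - 109.
Substituting into the biomass equation gives biomass = -9*planting_density + 181.
Solve -9*planting_density + 181 = 199: planting_density = (199 - 181) / -9 = -2.

planting_density = -2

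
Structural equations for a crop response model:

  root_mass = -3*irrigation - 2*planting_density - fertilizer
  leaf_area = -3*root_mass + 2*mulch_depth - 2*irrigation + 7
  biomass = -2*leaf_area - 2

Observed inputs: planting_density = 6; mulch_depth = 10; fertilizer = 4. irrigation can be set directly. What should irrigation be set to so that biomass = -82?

irrigation = -5

Substituting into the root_mass equation gives root_mass = -3*irrigation - 16.
Substituting into the leaf_area equation gives leaf_area = 7*irrigation + 75.
So biomass = -14*irrigation - 152.
Solve -14*irrigation - 152 = -82: irrigation = (-82 + 152) / -14 = -5.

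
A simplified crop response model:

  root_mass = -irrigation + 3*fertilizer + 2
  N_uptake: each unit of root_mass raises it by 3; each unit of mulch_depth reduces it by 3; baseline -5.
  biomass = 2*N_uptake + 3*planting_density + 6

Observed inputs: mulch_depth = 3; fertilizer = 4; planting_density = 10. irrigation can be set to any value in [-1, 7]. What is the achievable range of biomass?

50 to 98

Substituting into the root_mass equation gives root_mass = -irrigation + 14.
N_uptake becomes -3*irrigation + 28.
Substituting into the biomass equation gives biomass = -6*irrigation + 92.
Linear in irrigation, so extremes are at the endpoints: irrigation = -1 gives biomass = 98; irrigation = 7 gives biomass = 50.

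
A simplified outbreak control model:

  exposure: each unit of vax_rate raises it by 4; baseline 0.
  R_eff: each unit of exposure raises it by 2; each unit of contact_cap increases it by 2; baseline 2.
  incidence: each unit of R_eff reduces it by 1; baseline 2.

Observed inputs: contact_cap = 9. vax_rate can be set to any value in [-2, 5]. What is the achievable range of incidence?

-58 to -2

Substituting into the R_eff equation gives R_eff = 8*vax_rate + 20.
So incidence = -8*vax_rate - 18.
Linear in vax_rate, so extremes are at the endpoints: vax_rate = -2 gives incidence = -2; vax_rate = 5 gives incidence = -58.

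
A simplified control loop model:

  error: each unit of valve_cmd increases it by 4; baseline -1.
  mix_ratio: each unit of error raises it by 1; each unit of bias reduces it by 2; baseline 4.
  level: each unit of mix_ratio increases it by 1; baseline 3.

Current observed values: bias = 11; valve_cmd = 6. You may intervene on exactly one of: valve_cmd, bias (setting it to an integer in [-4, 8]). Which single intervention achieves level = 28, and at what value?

Intervening on valve_cmd: level = 4*valve_cmd - 16. Reaching 28 requires valve_cmd = 11, outside [-4, 8].
Intervening on bias: with other inputs at their observed values, level = -2*bias + 30. Solving for 28 gives bias = 1, within [-4, 8].

set bias = 1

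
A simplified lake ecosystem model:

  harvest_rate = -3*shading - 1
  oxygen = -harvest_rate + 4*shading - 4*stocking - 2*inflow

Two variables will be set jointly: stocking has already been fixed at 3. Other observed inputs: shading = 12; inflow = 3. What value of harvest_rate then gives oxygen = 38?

With stocking held at 3:
Intervening on harvest_rate fixes its value directly, overriding its dependence on shading.
Substituting into the oxygen equation gives oxygen = -harvest_rate + 30.
Solve -harvest_rate + 30 = 38: harvest_rate = (38 - 30) / -1 = -8.

harvest_rate = -8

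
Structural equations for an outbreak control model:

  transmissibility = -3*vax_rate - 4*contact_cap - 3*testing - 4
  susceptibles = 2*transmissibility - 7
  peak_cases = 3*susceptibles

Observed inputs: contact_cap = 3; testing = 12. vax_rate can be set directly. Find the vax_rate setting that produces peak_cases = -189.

vax_rate = -8

Substituting into the transmissibility equation gives transmissibility = -3*vax_rate - 52.
This gives susceptibles = -6*vax_rate - 111.
Substituting into the peak_cases equation gives peak_cases = -18*vax_rate - 333.
Solve -18*vax_rate - 333 = -189: vax_rate = (-189 + 333) / -18 = -8.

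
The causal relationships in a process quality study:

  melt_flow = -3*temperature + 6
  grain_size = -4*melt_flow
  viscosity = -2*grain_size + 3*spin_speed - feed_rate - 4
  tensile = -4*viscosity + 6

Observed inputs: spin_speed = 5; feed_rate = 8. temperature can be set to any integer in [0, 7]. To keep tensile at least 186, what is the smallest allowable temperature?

Substituting into the grain_size equation gives grain_size = 12*temperature - 24.
Substituting into the viscosity equation gives viscosity = -24*temperature + 51.
Substituting into the tensile equation gives tensile = 96*temperature - 198.
Require 96*temperature - 198 ≥ 186, so temperature ≥ 4.
The smallest integer in [0, 7] satisfying this is 4.

temperature = 4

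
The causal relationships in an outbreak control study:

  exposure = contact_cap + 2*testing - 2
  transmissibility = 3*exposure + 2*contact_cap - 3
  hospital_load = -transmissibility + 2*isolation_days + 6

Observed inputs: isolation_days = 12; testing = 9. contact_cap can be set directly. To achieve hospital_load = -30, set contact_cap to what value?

Substituting into the exposure equation gives exposure = contact_cap + 16.
transmissibility becomes 5*contact_cap + 45.
Substituting into the hospital_load equation gives hospital_load = -5*contact_cap - 15.
Solve -5*contact_cap - 15 = -30: contact_cap = (-30 + 15) / -5 = 3.

contact_cap = 3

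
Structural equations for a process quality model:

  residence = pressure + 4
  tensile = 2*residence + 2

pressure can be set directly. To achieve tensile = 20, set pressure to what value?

pressure = 5

Substituting into the tensile equation gives tensile = 2*pressure + 10.
Solve 2*pressure + 10 = 20: pressure = (20 - 10) / 2 = 5.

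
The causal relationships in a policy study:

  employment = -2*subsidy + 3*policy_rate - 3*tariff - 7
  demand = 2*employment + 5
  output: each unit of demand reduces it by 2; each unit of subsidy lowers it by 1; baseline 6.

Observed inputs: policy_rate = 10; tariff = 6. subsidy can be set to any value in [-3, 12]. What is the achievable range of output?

Substituting into the employment equation gives employment = -2*subsidy + 5.
demand becomes -4*subsidy + 15.
output becomes 7*subsidy - 24.
Linear in subsidy, so extremes are at the endpoints: subsidy = -3 gives output = -45; subsidy = 12 gives output = 60.

-45 to 60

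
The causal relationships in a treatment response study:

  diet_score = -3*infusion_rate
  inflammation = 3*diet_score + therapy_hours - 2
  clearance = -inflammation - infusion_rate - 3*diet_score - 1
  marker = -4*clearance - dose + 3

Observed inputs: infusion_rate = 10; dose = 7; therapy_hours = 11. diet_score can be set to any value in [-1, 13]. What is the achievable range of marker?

52 to 388

Intervening on diet_score fixes its value directly, overriding its dependence on infusion_rate.
Substituting into the inflammation equation gives inflammation = 3*diet_score + 9.
This gives clearance = -6*diet_score - 20.
Substituting into the marker equation gives marker = 24*diet_score + 76.
Linear in diet_score, so extremes are at the endpoints: diet_score = -1 gives marker = 52; diet_score = 13 gives marker = 388.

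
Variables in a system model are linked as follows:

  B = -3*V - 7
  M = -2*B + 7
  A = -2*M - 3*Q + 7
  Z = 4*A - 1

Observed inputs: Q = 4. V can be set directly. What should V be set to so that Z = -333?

Substituting into the M equation gives M = 6*V + 21.
So A = -12*V - 47.
Substituting into the Z equation gives Z = -48*V - 189.
Solve -48*V - 189 = -333: V = (-333 + 189) / -48 = 3.

V = 3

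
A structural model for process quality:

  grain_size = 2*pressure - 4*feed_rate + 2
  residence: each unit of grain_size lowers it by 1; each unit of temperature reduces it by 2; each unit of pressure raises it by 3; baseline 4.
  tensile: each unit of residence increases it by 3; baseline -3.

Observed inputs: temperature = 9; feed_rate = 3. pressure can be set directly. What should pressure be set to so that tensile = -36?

pressure = -7

Substituting into the grain_size equation gives grain_size = 2*pressure - 10.
Substituting into the residence equation gives residence = pressure - 4.
Substituting into the tensile equation gives tensile = 3*pressure - 15.
Solve 3*pressure - 15 = -36: pressure = (-36 + 15) / 3 = -7.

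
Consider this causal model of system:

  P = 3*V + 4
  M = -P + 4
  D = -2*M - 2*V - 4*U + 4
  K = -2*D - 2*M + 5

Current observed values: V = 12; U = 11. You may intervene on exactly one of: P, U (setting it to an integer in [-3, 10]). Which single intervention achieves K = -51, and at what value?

Intervening on P: K = -2*P + 141. Reaching -51 requires P = 96, outside [-3, 10].
Intervening on U: with other inputs at their observed values, K = 8*U - 27. Solving for -51 gives U = -3, within [-3, 10].

set U = -3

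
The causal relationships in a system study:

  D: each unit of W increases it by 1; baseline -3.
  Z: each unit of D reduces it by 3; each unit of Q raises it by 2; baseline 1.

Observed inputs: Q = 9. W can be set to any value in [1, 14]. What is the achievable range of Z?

-14 to 25

Substituting into the Z equation gives Z = -3*W + 28.
Linear in W, so extremes are at the endpoints: W = 1 gives Z = 25; W = 14 gives Z = -14.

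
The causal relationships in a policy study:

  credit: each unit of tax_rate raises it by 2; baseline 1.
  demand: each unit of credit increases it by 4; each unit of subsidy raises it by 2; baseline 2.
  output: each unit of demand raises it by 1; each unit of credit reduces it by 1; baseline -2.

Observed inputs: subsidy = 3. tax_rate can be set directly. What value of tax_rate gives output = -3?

tax_rate = -2

Substituting into the demand equation gives demand = 8*tax_rate + 12.
output becomes 6*tax_rate + 9.
Solve 6*tax_rate + 9 = -3: tax_rate = (-3 - 9) / 6 = -2.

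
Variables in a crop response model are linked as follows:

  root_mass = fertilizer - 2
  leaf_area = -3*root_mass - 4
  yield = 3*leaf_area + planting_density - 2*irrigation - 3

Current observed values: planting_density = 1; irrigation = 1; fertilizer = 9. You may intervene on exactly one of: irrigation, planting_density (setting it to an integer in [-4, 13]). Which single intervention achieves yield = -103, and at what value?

Intervening on irrigation: with other inputs at their observed values, yield = -2*irrigation - 77. Solving for -103 gives irrigation = 13, within [-4, 13].
Intervening on planting_density: yield = planting_density - 80. Reaching -103 requires planting_density = -23, outside [-4, 13].

set irrigation = 13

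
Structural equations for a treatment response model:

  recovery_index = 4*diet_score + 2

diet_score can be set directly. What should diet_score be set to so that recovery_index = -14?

Solve 4*diet_score + 2 = -14: diet_score = (-14 - 2) / 4 = -4.

diet_score = -4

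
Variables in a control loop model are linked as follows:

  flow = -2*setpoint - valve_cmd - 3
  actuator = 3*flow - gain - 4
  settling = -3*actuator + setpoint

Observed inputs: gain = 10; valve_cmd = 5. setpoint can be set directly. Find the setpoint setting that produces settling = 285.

setpoint = 9

Substituting into the flow equation gives flow = -2*setpoint - 8.
This gives actuator = -6*setpoint - 38.
So settling = 19*setpoint + 114.
Solve 19*setpoint + 114 = 285: setpoint = (285 - 114) / 19 = 9.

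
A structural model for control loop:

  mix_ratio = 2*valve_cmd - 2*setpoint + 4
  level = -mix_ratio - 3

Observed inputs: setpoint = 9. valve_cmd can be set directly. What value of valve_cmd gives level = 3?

Substituting into the mix_ratio equation gives mix_ratio = 2*valve_cmd - 14.
So level = -2*valve_cmd + 11.
Solve -2*valve_cmd + 11 = 3: valve_cmd = (3 - 11) / -2 = 4.

valve_cmd = 4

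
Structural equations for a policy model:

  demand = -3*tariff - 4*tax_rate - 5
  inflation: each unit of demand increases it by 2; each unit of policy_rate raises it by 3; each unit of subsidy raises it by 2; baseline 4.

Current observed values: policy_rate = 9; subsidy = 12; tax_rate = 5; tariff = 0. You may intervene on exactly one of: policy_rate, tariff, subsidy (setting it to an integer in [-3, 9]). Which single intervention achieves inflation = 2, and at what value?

Intervening on policy_rate: with other inputs at their observed values, inflation = 3*policy_rate - 22. Solving for 2 gives policy_rate = 8, within [-3, 9].
Intervening on tariff: inflation = -6*tariff + 5. Reaching 2 requires tariff = 1/2, not an integer.
Intervening on subsidy: inflation = 2*subsidy - 19. Reaching 2 requires subsidy = 21/2, not an integer.

set policy_rate = 8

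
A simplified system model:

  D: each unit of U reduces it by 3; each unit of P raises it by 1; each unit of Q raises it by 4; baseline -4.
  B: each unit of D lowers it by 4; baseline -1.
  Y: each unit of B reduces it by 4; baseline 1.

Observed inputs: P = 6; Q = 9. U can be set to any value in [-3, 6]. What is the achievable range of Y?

Substituting into the D equation gives D = -3*U + 38.
This gives B = 12*U - 153.
So Y = -48*U + 613.
Linear in U, so extremes are at the endpoints: U = -3 gives Y = 757; U = 6 gives Y = 325.

325 to 757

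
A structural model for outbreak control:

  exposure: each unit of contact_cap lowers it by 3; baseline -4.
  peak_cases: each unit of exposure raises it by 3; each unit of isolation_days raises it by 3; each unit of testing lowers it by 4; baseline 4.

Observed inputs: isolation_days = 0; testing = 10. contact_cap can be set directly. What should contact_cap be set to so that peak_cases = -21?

contact_cap = -3

Substituting into the peak_cases equation gives peak_cases = -9*contact_cap - 48.
Solve -9*contact_cap - 48 = -21: contact_cap = (-21 + 48) / -9 = -3.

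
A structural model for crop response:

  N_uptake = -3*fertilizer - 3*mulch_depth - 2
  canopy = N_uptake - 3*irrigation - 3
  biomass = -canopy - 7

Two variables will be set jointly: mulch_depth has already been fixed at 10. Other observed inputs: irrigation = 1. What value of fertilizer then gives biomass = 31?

fertilizer = 0

With mulch_depth held at 10:
Substituting into the N_uptake equation gives N_uptake = -3*fertilizer - 32.
Substituting into the canopy equation gives canopy = -3*fertilizer - 38.
biomass becomes 3*fertilizer + 31.
Solve 3*fertilizer + 31 = 31: fertilizer = (31 - 31) / 3 = 0.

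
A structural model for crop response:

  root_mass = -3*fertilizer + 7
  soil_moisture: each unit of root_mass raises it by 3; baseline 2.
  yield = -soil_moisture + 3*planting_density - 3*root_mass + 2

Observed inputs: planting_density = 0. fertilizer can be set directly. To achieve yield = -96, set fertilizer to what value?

fertilizer = -3

Substituting into the soil_moisture equation gives soil_moisture = -9*fertilizer + 23.
yield becomes 18*fertilizer - 42.
Solve 18*fertilizer - 42 = -96: fertilizer = (-96 + 42) / 18 = -3.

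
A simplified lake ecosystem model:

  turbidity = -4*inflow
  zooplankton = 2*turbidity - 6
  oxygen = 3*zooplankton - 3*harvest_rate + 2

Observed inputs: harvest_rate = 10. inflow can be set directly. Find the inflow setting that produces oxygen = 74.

Substituting into the zooplankton equation gives zooplankton = -8*inflow - 6.
Substituting into the oxygen equation gives oxygen = -24*inflow - 46.
Solve -24*inflow - 46 = 74: inflow = (74 + 46) / -24 = -5.

inflow = -5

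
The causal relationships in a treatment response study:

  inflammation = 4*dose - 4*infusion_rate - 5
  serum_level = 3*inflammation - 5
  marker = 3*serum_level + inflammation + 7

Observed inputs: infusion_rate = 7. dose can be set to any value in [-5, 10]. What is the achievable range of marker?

Substituting into the inflammation equation gives inflammation = 4*dose - 33.
This gives serum_level = 12*dose - 104.
Substituting into the marker equation gives marker = 40*dose - 338.
Linear in dose, so extremes are at the endpoints: dose = -5 gives marker = -538; dose = 10 gives marker = 62.

-538 to 62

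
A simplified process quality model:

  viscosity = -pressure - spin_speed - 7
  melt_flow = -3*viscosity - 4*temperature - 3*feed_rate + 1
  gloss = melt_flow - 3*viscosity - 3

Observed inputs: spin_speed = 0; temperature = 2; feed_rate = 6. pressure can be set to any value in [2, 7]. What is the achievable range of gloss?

Substituting into the viscosity equation gives viscosity = -pressure - 7.
Substituting into the melt_flow equation gives melt_flow = 3*pressure - 4.
This gives gloss = 6*pressure + 14.
Linear in pressure, so extremes are at the endpoints: pressure = 2 gives gloss = 26; pressure = 7 gives gloss = 56.

26 to 56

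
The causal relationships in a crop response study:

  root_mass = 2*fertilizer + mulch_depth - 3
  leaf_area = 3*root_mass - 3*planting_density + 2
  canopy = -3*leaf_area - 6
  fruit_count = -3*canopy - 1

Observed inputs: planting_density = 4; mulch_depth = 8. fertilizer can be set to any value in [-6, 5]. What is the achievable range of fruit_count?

Substituting into the root_mass equation gives root_mass = 2*fertilizer + 5.
Substituting into the leaf_area equation gives leaf_area = 6*fertilizer + 5.
Substituting into the canopy equation gives canopy = -18*fertilizer - 21.
So fruit_count = 54*fertilizer + 62.
Linear in fertilizer, so extremes are at the endpoints: fertilizer = -6 gives fruit_count = -262; fertilizer = 5 gives fruit_count = 332.

-262 to 332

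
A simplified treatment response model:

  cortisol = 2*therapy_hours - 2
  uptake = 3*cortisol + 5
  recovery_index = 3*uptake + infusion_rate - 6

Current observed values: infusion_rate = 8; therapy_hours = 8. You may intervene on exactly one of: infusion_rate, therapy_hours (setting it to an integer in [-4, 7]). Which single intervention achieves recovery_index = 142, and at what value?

set infusion_rate = 7

Intervening on infusion_rate: with other inputs at their observed values, recovery_index = infusion_rate + 135. Solving for 142 gives infusion_rate = 7, within [-4, 7].
Intervening on therapy_hours: recovery_index = 18*therapy_hours - 1. Reaching 142 requires therapy_hours = 143/18, not an integer.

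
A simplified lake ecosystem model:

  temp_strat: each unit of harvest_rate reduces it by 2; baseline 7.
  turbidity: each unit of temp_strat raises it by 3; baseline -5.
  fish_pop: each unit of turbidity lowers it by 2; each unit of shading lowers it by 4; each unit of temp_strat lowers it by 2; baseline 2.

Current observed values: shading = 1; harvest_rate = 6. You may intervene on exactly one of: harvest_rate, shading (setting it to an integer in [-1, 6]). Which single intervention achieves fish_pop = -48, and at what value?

Intervening on harvest_rate: with other inputs at their observed values, fish_pop = 16*harvest_rate - 48. Solving for -48 gives harvest_rate = 0, within [-1, 6].
Intervening on shading: fish_pop = -4*shading + 52. Reaching -48 requires shading = 25, outside [-1, 6].

set harvest_rate = 0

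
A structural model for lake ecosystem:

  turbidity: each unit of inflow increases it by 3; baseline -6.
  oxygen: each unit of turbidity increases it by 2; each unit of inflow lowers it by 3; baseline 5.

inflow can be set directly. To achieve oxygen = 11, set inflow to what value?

inflow = 6

Substituting into the oxygen equation gives oxygen = 3*inflow - 7.
Solve 3*inflow - 7 = 11: inflow = (11 + 7) / 3 = 6.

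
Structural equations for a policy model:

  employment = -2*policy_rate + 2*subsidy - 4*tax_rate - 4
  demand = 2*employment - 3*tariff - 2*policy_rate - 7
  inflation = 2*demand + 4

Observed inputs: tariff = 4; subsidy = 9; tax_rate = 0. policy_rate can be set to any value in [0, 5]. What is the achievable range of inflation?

Substituting into the employment equation gives employment = -2*policy_rate + 14.
Substituting into the demand equation gives demand = -6*policy_rate + 9.
Substituting into the inflation equation gives inflation = -12*policy_rate + 22.
Linear in policy_rate, so extremes are at the endpoints: policy_rate = 0 gives inflation = 22; policy_rate = 5 gives inflation = -38.

-38 to 22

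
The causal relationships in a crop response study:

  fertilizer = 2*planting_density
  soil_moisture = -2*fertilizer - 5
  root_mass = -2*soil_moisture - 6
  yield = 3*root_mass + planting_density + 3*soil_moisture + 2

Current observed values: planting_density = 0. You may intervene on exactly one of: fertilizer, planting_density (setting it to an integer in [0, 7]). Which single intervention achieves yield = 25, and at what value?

set planting_density = 2

Intervening on fertilizer: yield = 6*fertilizer - 1. Reaching 25 requires fertilizer = 13/3, not an integer.
Intervening on planting_density: with other inputs at their observed values, yield = 13*planting_density - 1. Solving for 25 gives planting_density = 2, within [0, 7].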